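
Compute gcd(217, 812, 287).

7

gcd(217, 812): 812 = 3·217 + 161; 217 = 1·161 + 56; 161 = 2·56 + 49; 56 = 1·49 + 7; 49 = 7·7 + 0 → 7
gcd(7, 287): 287 = 41·7 + 0 → 7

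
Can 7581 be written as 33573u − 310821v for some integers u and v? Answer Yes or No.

gcd(33573, 310821): 310821 = 9·33573 + 8664; 33573 = 3·8664 + 7581; 8664 = 1·7581 + 1083; 7581 = 7·1083 + 0 → 1083
1083 divides 7581, so a solution exists.

Yes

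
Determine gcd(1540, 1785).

35

Euclid: 1785 = 1·1540 + 245; 1540 = 6·245 + 70; 245 = 3·70 + 35; 70 = 2·35 + 0. Last nonzero remainder: 35.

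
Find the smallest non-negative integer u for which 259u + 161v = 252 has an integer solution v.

19

gcd(259, 161) = 7 (Euclid: 259 = 1·161 + 98; 161 = 1·98 + 63; 98 = 1·63 + 35; 63 = 1·35 + 28; 35 = 1·28 + 7; 28 = 4·7 + 0), and 7 | 252.
Extended Euclid: 259·(5) + 161·(-8) = 7. Scale by 36: u₀ = 180.
General solution u = u₀ + 23t; reducing mod 23 gives u = 19 (and v = -29).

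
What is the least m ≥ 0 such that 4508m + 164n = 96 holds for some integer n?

34

Reduce mod 164: 4508m ≡ 96 (mod 164). With g = gcd(4508, 164) = 4 dividing 96, divide through: 1127m ≡ 24 (mod 41).
Since gcd(1127, 41) = 1, m ≡ 24·(1127)⁻¹ ≡ 34 (mod 41). Smallest non-negative: 34.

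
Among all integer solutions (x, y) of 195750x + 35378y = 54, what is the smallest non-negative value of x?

Reduce mod 35378: 195750x ≡ 54 (mod 35378). With g = gcd(195750, 35378) = 2 dividing 54, divide through: 97875x ≡ 27 (mod 17689).
Since gcd(97875, 17689) = 1, x ≡ 27·(97875)⁻¹ ≡ 1420 (mod 17689). Smallest non-negative: 1420.

1420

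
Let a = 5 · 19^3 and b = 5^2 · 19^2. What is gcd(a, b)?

1805

min exponent per shared prime: 5 · 19^2 = 1805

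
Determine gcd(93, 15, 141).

gcd(93, 15): 93 = 6·15 + 3; 15 = 5·3 + 0 → 3
gcd(3, 141): 141 = 47·3 + 0 → 3

3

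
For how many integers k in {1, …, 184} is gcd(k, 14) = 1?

79

14 = 2·7. Inclusion–exclusion on these primes:
184 − ⌊184/2⌋ − ⌊184/7⌋ + ⌊184/14⌋ = 79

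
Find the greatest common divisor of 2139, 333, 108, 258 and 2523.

3

gcd(2139, 333): 2139 = 6·333 + 141; 333 = 2·141 + 51; 141 = 2·51 + 39; 51 = 1·39 + 12; 39 = 3·12 + 3; 12 = 4·3 + 0 → 3
gcd(3, 108): 108 = 36·3 + 0 → 3
gcd(3, 258): 258 = 86·3 + 0 → 3
gcd(3, 2523): 2523 = 841·3 + 0 → 3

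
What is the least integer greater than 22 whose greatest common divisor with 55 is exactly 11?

33

gcd(t, 55) = 11 forces 11 | t; write t = 11s. Then gcd(11s, 11·5) = 11·gcd(s, 5), so need gcd(s, 5) = 1.
11s > 22 gives s ≥ 3. The least s ≥ 3 coprime to 5 is 3, so t = 11·3 = 33.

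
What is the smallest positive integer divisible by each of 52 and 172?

2236

gcd first: 172 = 3·52 + 16; 52 = 3·16 + 4; 16 = 4·4 + 0 → gcd = 4
lcm = 52·172/gcd = 8944/4 = 2236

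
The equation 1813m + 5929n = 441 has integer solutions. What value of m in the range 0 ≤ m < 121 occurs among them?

82

Reduce mod 5929: 1813m ≡ 441 (mod 5929). With g = gcd(1813, 5929) = 49 dividing 441, divide through: 37m ≡ 9 (mod 121).
Since gcd(37, 121) = 1, m ≡ 9·(37)⁻¹ ≡ 82 (mod 121). Smallest non-negative: 82.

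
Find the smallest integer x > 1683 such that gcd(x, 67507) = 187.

1870

gcd(x, 67507) = 187 forces 187 | x; write x = 187s. Then gcd(187s, 187·361) = 187·gcd(s, 361), so need gcd(s, 361) = 1.
187s > 1683 gives s ≥ 10. The least s ≥ 10 coprime to 361 is 10, so x = 187·10 = 1870.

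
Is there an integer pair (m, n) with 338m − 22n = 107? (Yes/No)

By Bézout, 338m − 22n = 107 has integer solutions iff gcd(338, 22) | 107.
Euclid: 338 = 15·22 + 8; 22 = 2·8 + 6; 8 = 1·6 + 2; 6 = 3·2 + 0. gcd = 2; 107 mod 2 = 1. No.

No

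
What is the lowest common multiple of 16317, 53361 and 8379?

lcm(16317, 53361) = 16317·53361/gcd = 870691437/441 = 1974357
lcm(1974357, 8379) = 1974357·8379/gcd = 16543137303/441 = 37512783

37512783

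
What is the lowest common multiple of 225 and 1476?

gcd first: 1476 = 6·225 + 126; 225 = 1·126 + 99; 126 = 1·99 + 27; 99 = 3·27 + 18; 27 = 1·18 + 9; 18 = 2·9 + 0 → gcd = 9
lcm = 225·1476/gcd = 332100/9 = 36900

36900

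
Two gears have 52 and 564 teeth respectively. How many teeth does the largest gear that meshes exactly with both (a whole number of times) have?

Euclid: 564 = 10·52 + 44; 52 = 1·44 + 8; 44 = 5·8 + 4; 8 = 2·4 + 0. Last nonzero remainder: 4.

4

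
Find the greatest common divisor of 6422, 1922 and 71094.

2

6422 = 2 · 13² · 19; 1922 = 2 · 31²; 71094 = 2 · 3 · 17² · 41
gcd takes min exponent of each prime: 2 = 2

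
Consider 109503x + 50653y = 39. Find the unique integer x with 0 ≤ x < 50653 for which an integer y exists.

36397

Euclid: 109503 = 2·50653 + 8197; 50653 = 6·8197 + 1471; 8197 = 5·1471 + 842; 1471 = 1·842 + 629; 842 = 1·629 + 213; 629 = 2·213 + 203; 213 = 1·203 + 10; 203 = 20·10 + 3; 10 = 3·3 + 1; 3 = 3·1 + 0 → gcd = 1; 39 = 1·39.
Back-substitution yields 109503·(15220) + 50653·(-32903) = 1, so one solution is x = 15220·39 = 593580, y = -32903·39 = -1283217.
Solutions in x differ by 50653/1 = 50653; the one in [0, 50653) is 593580 mod 50653 = 36397.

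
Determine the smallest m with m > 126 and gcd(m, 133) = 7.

140

gcd(m, 133) = 7 forces 7 | m; write m = 7s. Then gcd(7s, 7·19) = 7·gcd(s, 19), so need gcd(s, 19) = 1.
7s > 126 gives s ≥ 19. The least s ≥ 19 coprime to 19 is 20, so m = 7·20 = 140.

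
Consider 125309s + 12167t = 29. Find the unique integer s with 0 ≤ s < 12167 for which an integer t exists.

107

Euclid: 125309 = 10·12167 + 3639; 12167 = 3·3639 + 1250; 3639 = 2·1250 + 1139; 1250 = 1·1139 + 111; 1139 = 10·111 + 29; 111 = 3·29 + 24; 29 = 1·24 + 5; 24 = 4·5 + 4; 5 = 1·4 + 1; 4 = 4·1 + 0 → gcd = 1; 29 = 1·29.
Back-substitution yields 125309·(2521) + 12167·(-25964) = 1, so one solution is s = 2521·29 = 73109, t = -25964·29 = -752956.
Solutions in s differ by 12167/1 = 12167; the one in [0, 12167) is 73109 mod 12167 = 107.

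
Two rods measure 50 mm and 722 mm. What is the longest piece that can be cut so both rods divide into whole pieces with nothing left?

50 = 2 · 5²
722 = 2 · 19²
Common: 2 = 2

2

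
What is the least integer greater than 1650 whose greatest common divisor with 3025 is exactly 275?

3025 = 275·11. Any x with gcd(x, 3025) = 275 is a multiple of 275, say 275s, with s coprime to 11.
Need s > 1650/275, so s ≥ 7. First s ≥ 7 with gcd(s, 11) = 1 is s = 7. Thus x = 275·7 = 1925.

1925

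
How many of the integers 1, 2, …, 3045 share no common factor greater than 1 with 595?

1964

595 = 5·7·17. Inclusion–exclusion on these primes:
3045 − ⌊3045/5⌋ − ⌊3045/7⌋ − ⌊3045/17⌋ + ⌊3045/35⌋ + ⌊3045/85⌋ + ⌊3045/119⌋ − ⌊3045/595⌋ = 1964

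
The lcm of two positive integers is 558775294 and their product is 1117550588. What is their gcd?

2

gcd·lcm = product, so gcd = 1117550588/558775294 = 2.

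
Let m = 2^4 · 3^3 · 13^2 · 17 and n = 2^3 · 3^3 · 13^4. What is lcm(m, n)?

209751984

max exponent per prime: 2^4 · 3^3 · 13^4 · 17 = 209751984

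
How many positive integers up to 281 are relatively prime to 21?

161

Prime factors of 21: 3, 7. Count integers ≤ 281 divisible by none of them.
By inclusion–exclusion: 281 − ⌊281/3⌋ − ⌊281/7⌋ + ⌊281/21⌋ = 161.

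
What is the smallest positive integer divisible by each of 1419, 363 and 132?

62436

1419 = 3 · 11 · 43; 363 = 3 · 11²; 132 = 2² · 3 · 11
lcm takes max exponent of each prime: 2² · 3 · 11² · 43 = 62436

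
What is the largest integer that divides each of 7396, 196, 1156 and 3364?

4

gcd(7396, 196): 7396 = 37·196 + 144; 196 = 1·144 + 52; 144 = 2·52 + 40; 52 = 1·40 + 12; 40 = 3·12 + 4; 12 = 3·4 + 0 → 4
gcd(4, 1156): 1156 = 289·4 + 0 → 4
gcd(4, 3364): 3364 = 841·4 + 0 → 4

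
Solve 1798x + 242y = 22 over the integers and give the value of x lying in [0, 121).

Euclid: 1798 = 7·242 + 104; 242 = 2·104 + 34; 104 = 3·34 + 2; 34 = 17·2 + 0 → gcd = 2; 22 = 2·11.
Back-substitution yields 1798·(7) + 242·(-52) = 2, so one solution is x = 7·11 = 77, y = -52·11 = -572.
Solutions in x differ by 242/2 = 121; the one in [0, 121) is 77 mod 121 = 77.

77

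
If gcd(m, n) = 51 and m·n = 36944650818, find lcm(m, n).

724404918

Since gcd(m,n)·lcm(m,n) = mn, lcm = 36944650818/51 = 724404918.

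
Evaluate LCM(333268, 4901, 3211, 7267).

272279956

lcm(333268, 4901) = 333268·4901/gcd = 1633346468/4901 = 333268
lcm(333268, 3211) = 333268·3211/gcd = 1070123548/169 = 6332092
lcm(6332092, 7267) = 6332092·7267/gcd = 46015312564/169 = 272279956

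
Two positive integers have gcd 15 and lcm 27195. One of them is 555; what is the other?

735

m·n = gcd·lcm = 15·27195 = 407925, so n = 407925/555 = 735.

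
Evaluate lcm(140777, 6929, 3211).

lcm(140777, 6929) = 140777·6929/gcd = 975443833/169 = 5771857
lcm(5771857, 3211) = 5771857·3211/gcd = 18533432827/169 = 109665283

109665283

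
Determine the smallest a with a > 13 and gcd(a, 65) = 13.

26

65 = 13·5. Any a with gcd(a, 65) = 13 is a multiple of 13, say 13s, with s coprime to 5.
Need s > 13/13, so s ≥ 2. First s ≥ 2 with gcd(s, 5) = 1 is s = 2. Thus a = 13·2 = 26.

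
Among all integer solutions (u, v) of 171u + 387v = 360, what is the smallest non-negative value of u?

Reduce mod 387: 171u ≡ 360 (mod 387). With g = gcd(171, 387) = 9 dividing 360, divide through: 19u ≡ 40 (mod 43).
Since gcd(19, 43) = 1, u ≡ 40·(19)⁻¹ ≡ 27 (mod 43). Smallest non-negative: 27.

27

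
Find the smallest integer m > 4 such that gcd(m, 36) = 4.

36 = 4·9. Any m with gcd(m, 36) = 4 is a multiple of 4, say 4s, with s coprime to 9.
Need s > 4/4, so s ≥ 2. First s ≥ 2 with gcd(s, 9) = 1 is s = 2. Thus m = 4·2 = 8.

8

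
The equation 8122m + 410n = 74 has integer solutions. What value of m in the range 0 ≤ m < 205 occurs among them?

gcd(8122, 410) = 2 (Euclid: 8122 = 19·410 + 332; 410 = 1·332 + 78; 332 = 4·78 + 20; 78 = 3·20 + 18; 20 = 1·18 + 2; 18 = 9·2 + 0), and 2 | 74.
Extended Euclid: 8122·(21) + 410·(-416) = 2. Scale by 37: m₀ = 777.
General solution m = m₀ + 205t; reducing mod 205 gives m = 162 (and n = -3209).

162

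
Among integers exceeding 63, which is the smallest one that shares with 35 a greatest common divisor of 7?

77

gcd(x, 35) = 7 forces 7 | x; write x = 7s. Then gcd(7s, 7·5) = 7·gcd(s, 5), so need gcd(s, 5) = 1.
7s > 63 gives s ≥ 10. The least s ≥ 10 coprime to 5 is 11, so x = 7·11 = 77.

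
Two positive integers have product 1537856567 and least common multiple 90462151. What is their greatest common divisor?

17

gcd·lcm = product, so gcd = 1537856567/90462151 = 17.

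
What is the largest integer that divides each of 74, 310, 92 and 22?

2

gcd(74, 310): 310 = 4·74 + 14; 74 = 5·14 + 4; 14 = 3·4 + 2; 4 = 2·2 + 0 → 2
gcd(2, 92): 92 = 46·2 + 0 → 2
gcd(2, 22): 22 = 11·2 + 0 → 2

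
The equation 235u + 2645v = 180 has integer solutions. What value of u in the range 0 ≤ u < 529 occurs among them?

496

gcd(235, 2645) = 5 (Euclid: 2645 = 11·235 + 60; 235 = 3·60 + 55; 60 = 1·55 + 5; 55 = 11·5 + 0), and 5 | 180.
Extended Euclid: 235·(-45) + 2645·(4) = 5. Scale by 36: u₀ = -1620.
General solution u = u₀ + 529t; reducing mod 529 gives u = 496 (and v = -44).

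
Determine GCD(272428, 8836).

Euclid: 272428 = 30·8836 + 7348; 8836 = 1·7348 + 1488; 7348 = 4·1488 + 1396; 1488 = 1·1396 + 92; 1396 = 15·92 + 16; 92 = 5·16 + 12; 16 = 1·12 + 4; 12 = 3·4 + 0. Last nonzero remainder: 4.

4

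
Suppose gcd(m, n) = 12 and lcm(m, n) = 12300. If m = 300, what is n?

492

m·n = gcd·lcm = 12·12300 = 147600, so n = 147600/300 = 492.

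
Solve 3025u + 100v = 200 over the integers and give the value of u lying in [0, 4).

Euclid: 3025 = 30·100 + 25; 100 = 4·25 + 0 → gcd = 25; 200 = 25·8.
Back-substitution yields 3025·(1) + 100·(-30) = 25, so one solution is u = 1·8 = 8, v = -30·8 = -240.
Solutions in u differ by 100/25 = 4; the one in [0, 4) is 8 mod 4 = 0.

0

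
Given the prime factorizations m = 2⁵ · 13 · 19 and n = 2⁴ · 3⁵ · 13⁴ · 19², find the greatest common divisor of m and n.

min exponent per shared prime: 2⁴ · 13 · 19 = 3952

3952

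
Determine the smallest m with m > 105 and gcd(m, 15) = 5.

gcd(m, 15) = 5 forces 5 | m; write m = 5s. Then gcd(5s, 5·3) = 5·gcd(s, 3), so need gcd(s, 3) = 1.
5s > 105 gives s ≥ 22. The least s ≥ 22 coprime to 3 is 22, so m = 5·22 = 110.

110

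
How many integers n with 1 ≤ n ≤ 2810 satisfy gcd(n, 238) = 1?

1133

238 = 2·7·17. Inclusion–exclusion on these primes:
2810 − ⌊2810/2⌋ − ⌊2810/7⌋ − ⌊2810/17⌋ + ⌊2810/14⌋ + ⌊2810/34⌋ + ⌊2810/119⌋ − ⌊2810/238⌋ = 1133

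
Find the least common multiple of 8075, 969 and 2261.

lcm(8075, 969) = 8075·969/gcd = 7824675/323 = 24225
lcm(24225, 2261) = 24225·2261/gcd = 54772725/323 = 169575

169575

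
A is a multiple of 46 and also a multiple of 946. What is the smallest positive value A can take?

21758

gcd first: 946 = 20·46 + 26; 46 = 1·26 + 20; 26 = 1·20 + 6; 20 = 3·6 + 2; 6 = 3·2 + 0 → gcd = 2
lcm = 46·946/gcd = 43516/2 = 21758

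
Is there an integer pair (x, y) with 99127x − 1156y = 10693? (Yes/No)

By Bézout, 99127x − 1156y = 10693 has integer solutions iff gcd(99127, 1156) | 10693.
Euclid: 99127 = 85·1156 + 867; 1156 = 1·867 + 289; 867 = 3·289 + 0. gcd = 289; 10693 mod 289 = 0. Yes.

Yes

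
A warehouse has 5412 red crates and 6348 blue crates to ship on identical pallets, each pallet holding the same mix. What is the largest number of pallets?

5412 = 2² · 3 · 11 · 41
6348 = 2² · 3 · 23²
Common: 2² · 3 = 12

12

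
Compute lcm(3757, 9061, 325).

3850925

3757 = 13 · 17²; 9061 = 13 · 17 · 41; 325 = 5² · 13
lcm takes max exponent of each prime: 5² · 13 · 17² · 41 = 3850925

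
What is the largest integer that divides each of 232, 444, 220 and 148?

232 = 2³ · 29; 444 = 2² · 3 · 37; 220 = 2² · 5 · 11; 148 = 2² · 37
gcd takes min exponent of each prime: 2² = 4

4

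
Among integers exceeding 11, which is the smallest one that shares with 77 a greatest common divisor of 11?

22

Multiples of 11 above 11: 11·2, 11·3, … . Need the cofactor coprime to 77/11 = 7.
Checking s = 2, 3, … the first with gcd(s, 7) = 1 is s = 2, giving 22.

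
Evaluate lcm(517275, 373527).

517275 = 3² · 5² · 11² · 19; 373527 = 3² · 7³ · 11²
max exponents: 3² · 5² · 7³ · 11² · 19 = 177425325

177425325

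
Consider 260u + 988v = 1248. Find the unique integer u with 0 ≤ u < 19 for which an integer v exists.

Euclid: 988 = 3·260 + 208; 260 = 1·208 + 52; 208 = 4·52 + 0 → gcd = 52; 1248 = 52·24.
Back-substitution yields 260·(4) + 988·(-1) = 52, so one solution is u = 4·24 = 96, v = -1·24 = -24.
Solutions in u differ by 988/52 = 19; the one in [0, 19) is 96 mod 19 = 1.

1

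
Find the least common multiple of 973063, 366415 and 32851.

lcm(973063, 366415) = 973063·366415/gcd = 356544879145/7 = 50934982735
lcm(50934982735, 32851) = 50934982735·32851/gcd = 1673265117827485/32851 = 50934982735

50934982735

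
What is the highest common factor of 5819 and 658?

5819 = 11 · 23²
658 = 2 · 7 · 47
Common: 1 = 1

1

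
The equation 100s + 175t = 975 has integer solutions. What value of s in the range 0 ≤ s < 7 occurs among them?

1

Euclid: 175 = 1·100 + 75; 100 = 1·75 + 25; 75 = 3·25 + 0 → gcd = 25; 975 = 25·39.
Back-substitution yields 100·(2) + 175·(-1) = 25, so one solution is s = 2·39 = 78, t = -1·39 = -39.
Solutions in s differ by 175/25 = 7; the one in [0, 7) is 78 mod 7 = 1.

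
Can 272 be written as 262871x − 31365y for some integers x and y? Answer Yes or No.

gcd(262871, 31365): 262871 = 8·31365 + 11951; 31365 = 2·11951 + 7463; 11951 = 1·7463 + 4488; 7463 = 1·4488 + 2975; 4488 = 1·2975 + 1513; 2975 = 1·1513 + 1462; 1513 = 1·1462 + 51; 1462 = 28·51 + 34; 51 = 1·34 + 17; 34 = 2·17 + 0 → 17
17 divides 272, so a solution exists.

Yes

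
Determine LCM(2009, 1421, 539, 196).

2563484

2009 = 7² · 41; 1421 = 7² · 29; 539 = 7² · 11; 196 = 2² · 7²
lcm takes max exponent of each prime: 2² · 7² · 11 · 29 · 41 = 2563484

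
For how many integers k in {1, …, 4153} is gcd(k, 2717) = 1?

3302

2717 = 11·13·19. Inclusion–exclusion on these primes:
4153 − ⌊4153/11⌋ − ⌊4153/13⌋ − ⌊4153/19⌋ + ⌊4153/143⌋ + ⌊4153/209⌋ + ⌊4153/247⌋ − ⌊4153/2717⌋ = 3302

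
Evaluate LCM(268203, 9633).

5095857

gcd first: 268203 = 27·9633 + 8112; 9633 = 1·8112 + 1521; 8112 = 5·1521 + 507; 1521 = 3·507 + 0 → gcd = 507
lcm = 268203·9633/gcd = 2583599499/507 = 5095857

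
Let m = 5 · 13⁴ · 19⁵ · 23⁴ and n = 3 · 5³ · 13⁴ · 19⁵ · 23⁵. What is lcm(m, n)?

170691486993824203875

max exponent per prime: 3 · 5³ · 13⁴ · 19⁵ · 23⁵ = 170691486993824203875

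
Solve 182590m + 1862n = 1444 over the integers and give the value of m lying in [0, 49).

29

gcd(182590, 1862) = 38 (Euclid: 182590 = 98·1862 + 114; 1862 = 16·114 + 38; 114 = 3·38 + 0), and 38 | 1444.
Extended Euclid: 182590·(-16) + 1862·(1569) = 38. Scale by 38: m₀ = -608.
General solution m = m₀ + 49t; reducing mod 49 gives m = 29 (and n = -2843).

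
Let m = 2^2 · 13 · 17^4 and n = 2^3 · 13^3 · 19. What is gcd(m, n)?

52

min exponent per shared prime: 2^2 · 13 = 52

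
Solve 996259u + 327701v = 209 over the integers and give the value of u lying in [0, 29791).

gcd(996259, 327701) = 11 (Euclid: 996259 = 3·327701 + 13156; 327701 = 24·13156 + 11957; 13156 = 1·11957 + 1199; 11957 = 9·1199 + 1166; 1199 = 1·1166 + 33; 1166 = 35·33 + 11; 33 = 3·11 + 0), and 11 | 209.
Extended Euclid: 996259·(-9839) + 327701·(29912) = 11. Scale by 19: u₀ = -186941.
General solution u = u₀ + 29791t; reducing mod 29791 gives u = 21596 (and v = -65655).

21596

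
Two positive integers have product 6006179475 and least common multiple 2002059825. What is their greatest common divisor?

3

gcd·lcm = product, so gcd = 6006179475/2002059825 = 3.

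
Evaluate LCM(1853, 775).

gcd first: 1853 = 2·775 + 303; 775 = 2·303 + 169; 303 = 1·169 + 134; 169 = 1·134 + 35; 134 = 3·35 + 29; 35 = 1·29 + 6; 29 = 4·6 + 5; 6 = 1·5 + 1; 5 = 5·1 + 0 → gcd = 1
lcm = 1853·775/gcd = 1436075/1 = 1436075

1436075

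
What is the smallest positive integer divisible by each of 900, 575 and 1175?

lcm(900, 575) = 900·575/gcd = 517500/25 = 20700
lcm(20700, 1175) = 20700·1175/gcd = 24322500/25 = 972900

972900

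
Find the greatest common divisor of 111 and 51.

3

Euclid: 111 = 2·51 + 9; 51 = 5·9 + 6; 9 = 1·6 + 3; 6 = 2·3 + 0. Last nonzero remainder: 3.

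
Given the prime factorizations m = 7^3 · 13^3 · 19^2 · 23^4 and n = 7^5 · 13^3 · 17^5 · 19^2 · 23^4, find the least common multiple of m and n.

max exponent per prime: 7^5 · 13^3 · 17^5 · 19^2 · 23^4 = 5296432110228413775803

5296432110228413775803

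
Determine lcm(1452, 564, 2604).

1452 = 2² · 3 · 11²; 564 = 2² · 3 · 47; 2604 = 2² · 3 · 7 · 31
lcm takes max exponent of each prime: 2² · 3 · 7 · 11² · 31 · 47 = 14808948

14808948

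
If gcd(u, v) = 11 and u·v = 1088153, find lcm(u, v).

98923

gcd·lcm = product, so lcm = 1088153/11 = 98923.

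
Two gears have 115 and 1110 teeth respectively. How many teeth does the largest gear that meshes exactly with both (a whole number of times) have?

5

Euclid: 1110 = 9·115 + 75; 115 = 1·75 + 40; 75 = 1·40 + 35; 40 = 1·35 + 5; 35 = 7·5 + 0. Last nonzero remainder: 5.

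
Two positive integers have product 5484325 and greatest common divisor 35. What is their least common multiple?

gcd·lcm = product, so lcm = 5484325/35 = 156695.

156695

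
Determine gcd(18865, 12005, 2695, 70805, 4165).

245

gcd(18865, 12005): 18865 = 1·12005 + 6860; 12005 = 1·6860 + 5145; 6860 = 1·5145 + 1715; 5145 = 3·1715 + 0 → 1715
gcd(1715, 2695): 2695 = 1·1715 + 980; 1715 = 1·980 + 735; 980 = 1·735 + 245; 735 = 3·245 + 0 → 245
gcd(245, 70805): 70805 = 289·245 + 0 → 245
gcd(245, 4165): 4165 = 17·245 + 0 → 245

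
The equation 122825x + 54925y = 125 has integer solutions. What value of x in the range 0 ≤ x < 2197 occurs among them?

gcd(122825, 54925) = 25 (Euclid: 122825 = 2·54925 + 12975; 54925 = 4·12975 + 3025; 12975 = 4·3025 + 875; 3025 = 3·875 + 400; 875 = 2·400 + 75; 400 = 5·75 + 25; 75 = 3·25 + 0), and 25 | 125.
Extended Euclid: 122825·(-690) + 54925·(1543) = 25. Scale by 5: x₀ = -3450.
General solution x = x₀ + 2197t; reducing mod 2197 gives x = 944 (and y = -2111).

944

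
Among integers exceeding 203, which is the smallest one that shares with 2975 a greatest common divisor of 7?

217

2975 = 7·425. Any x with gcd(x, 2975) = 7 is a multiple of 7, say 7s, with s coprime to 425.
Need s > 203/7, so s ≥ 30. First s ≥ 30 with gcd(s, 425) = 1 is s = 31. Thus x = 7·31 = 217.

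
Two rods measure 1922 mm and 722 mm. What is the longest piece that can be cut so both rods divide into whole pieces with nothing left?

1922 = 2 · 31²
722 = 2 · 19²
Common: 2 = 2

2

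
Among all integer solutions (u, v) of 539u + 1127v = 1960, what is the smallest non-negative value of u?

12

gcd(539, 1127) = 49 (Euclid: 1127 = 2·539 + 49; 539 = 11·49 + 0), and 49 | 1960.
Extended Euclid: 539·(-2) + 1127·(1) = 49. Scale by 40: u₀ = -80.
General solution u = u₀ + 23t; reducing mod 23 gives u = 12 (and v = -4).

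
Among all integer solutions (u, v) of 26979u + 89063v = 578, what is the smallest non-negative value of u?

4077

gcd(26979, 89063) = 17 (Euclid: 89063 = 3·26979 + 8126; 26979 = 3·8126 + 2601; 8126 = 3·2601 + 323; 2601 = 8·323 + 17; 323 = 19·17 + 0), and 17 | 578.
Extended Euclid: 26979·(274) + 89063·(-83) = 17. Scale by 34: u₀ = 9316.
General solution u = u₀ + 5239t; reducing mod 5239 gives u = 4077 (and v = -1235).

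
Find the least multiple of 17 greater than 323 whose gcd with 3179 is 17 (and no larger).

340

Multiples of 17 above 323: 17·20, 17·21, … . Need the cofactor coprime to 3179/17 = 187.
Checking s = 20, 21, … the first with gcd(s, 187) = 1 is s = 20, giving 340.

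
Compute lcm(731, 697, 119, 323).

lcm(731, 697) = 731·697/gcd = 509507/17 = 29971
lcm(29971, 119) = 29971·119/gcd = 3566549/17 = 209797
lcm(209797, 323) = 209797·323/gcd = 67764431/17 = 3986143

3986143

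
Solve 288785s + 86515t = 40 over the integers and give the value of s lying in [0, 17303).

2154

Euclid: 288785 = 3·86515 + 29240; 86515 = 2·29240 + 28035; 29240 = 1·28035 + 1205; 28035 = 23·1205 + 320; 1205 = 3·320 + 245; 320 = 1·245 + 75; 245 = 3·75 + 20; 75 = 3·20 + 15; 20 = 1·15 + 5; 15 = 3·5 + 0 → gcd = 5; 40 = 5·8.
Back-substitution yields 288785·(4595) + 86515·(-15338) = 5, so one solution is s = 4595·8 = 36760, t = -15338·8 = -122704.
Solutions in s differ by 86515/5 = 17303; the one in [0, 17303) is 36760 mod 17303 = 2154.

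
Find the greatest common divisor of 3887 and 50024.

169

3887 = 13² · 23
50024 = 2³ · 13² · 37
Common: 13² = 169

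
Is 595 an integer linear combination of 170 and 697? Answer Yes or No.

By Bézout, 170x − 697y = 595 has integer solutions iff gcd(170, 697) | 595.
Euclid: 697 = 4·170 + 17; 170 = 10·17 + 0. gcd = 17; 595 mod 17 = 0. Yes.

Yes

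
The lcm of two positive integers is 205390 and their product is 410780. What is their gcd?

From gcd × lcm = pq: gcd = 410780 / 205390 = 2.

2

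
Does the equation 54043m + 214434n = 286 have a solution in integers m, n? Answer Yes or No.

Yes

By Bézout, 54043m + 214434n = 286 has integer solutions iff gcd(54043, 214434) | 286.
Euclid: 214434 = 3·54043 + 52305; 54043 = 1·52305 + 1738; 52305 = 30·1738 + 165; 1738 = 10·165 + 88; 165 = 1·88 + 77; 88 = 1·77 + 11; 77 = 7·11 + 0. gcd = 11; 286 mod 11 = 0. Yes.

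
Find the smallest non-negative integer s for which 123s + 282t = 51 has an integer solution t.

5

Reduce mod 282: 123s ≡ 51 (mod 282). With g = gcd(123, 282) = 3 dividing 51, divide through: 41s ≡ 17 (mod 94).
Since gcd(41, 94) = 1, s ≡ 17·(41)⁻¹ ≡ 5 (mod 94). Smallest non-negative: 5.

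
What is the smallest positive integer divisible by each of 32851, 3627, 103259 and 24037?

lcm(32851, 3627) = 32851·3627/gcd = 119150577/13 = 9165429
lcm(9165429, 103259) = 9165429·103259/gcd = 946413033111/13 = 72801002547
lcm(72801002547, 24037) = 72801002547·24037/gcd = 1749917698222239/13 = 134609053709403

134609053709403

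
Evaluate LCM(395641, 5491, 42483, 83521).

319352315457

395641 = 17² · 37²; 5491 = 17² · 19; 42483 = 3 · 7² · 17²; 83521 = 17⁴
lcm takes max exponent of each prime: 3 · 7² · 17⁴ · 19 · 37² = 319352315457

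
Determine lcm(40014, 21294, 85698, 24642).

lcm(40014, 21294) = 40014·21294/gcd = 852058116/234 = 3641274
lcm(3641274, 85698) = 3641274·85698/gcd = 312049899252/162 = 1926233946
lcm(1926233946, 24642) = 1926233946·24642/gcd = 47466256897332/18 = 2637014272074

2637014272074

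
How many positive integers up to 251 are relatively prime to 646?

Prime factors of 646: 2, 17, 19. Count integers ≤ 251 divisible by none of them.
By inclusion–exclusion: 251 − ⌊251/2⌋ − ⌊251/17⌋ − ⌊251/19⌋ + ⌊251/34⌋ + ⌊251/38⌋ + ⌊251/323⌋ − ⌊251/646⌋ = 112.

112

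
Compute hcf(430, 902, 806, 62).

2

430 = 2 · 5 · 43; 902 = 2 · 11 · 41; 806 = 2 · 13 · 31; 62 = 2 · 31
gcd takes min exponent of each prime: 2 = 2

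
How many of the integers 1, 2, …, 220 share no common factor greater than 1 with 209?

190

Prime factors of 209: 11, 19. Count integers ≤ 220 divisible by none of them.
By inclusion–exclusion: 220 − ⌊220/11⌋ − ⌊220/19⌋ + ⌊220/209⌋ = 190.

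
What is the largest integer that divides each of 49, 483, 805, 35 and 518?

7

gcd(49, 483): 483 = 9·49 + 42; 49 = 1·42 + 7; 42 = 6·7 + 0 → 7
gcd(7, 805): 805 = 115·7 + 0 → 7
gcd(7, 35): 35 = 5·7 + 0 → 7
gcd(7, 518): 518 = 74·7 + 0 → 7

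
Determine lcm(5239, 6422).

199082

gcd first: 6422 = 1·5239 + 1183; 5239 = 4·1183 + 507; 1183 = 2·507 + 169; 507 = 3·169 + 0 → gcd = 169
lcm = 5239·6422/gcd = 33644858/169 = 199082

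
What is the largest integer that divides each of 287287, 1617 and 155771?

gcd(287287, 1617): 287287 = 177·1617 + 1078; 1617 = 1·1078 + 539; 1078 = 2·539 + 0 → 539
gcd(539, 155771): 155771 = 289·539 + 0 → 539

539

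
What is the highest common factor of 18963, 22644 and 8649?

9

18963 = 3² · 7² · 43; 22644 = 2² · 3² · 17 · 37; 8649 = 3² · 31²
gcd takes min exponent of each prime: 3² = 9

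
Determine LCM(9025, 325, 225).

1055925

9025 = 5² · 19²; 325 = 5² · 13; 225 = 3² · 5²
lcm takes max exponent of each prime: 3² · 5² · 13 · 19² = 1055925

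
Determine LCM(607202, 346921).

gcd first: 607202 = 1·346921 + 260281; 346921 = 1·260281 + 86640; 260281 = 3·86640 + 361; 86640 = 240·361 + 0 → gcd = 361
lcm = 607202·346921/gcd = 210651125042/361 = 583521122

583521122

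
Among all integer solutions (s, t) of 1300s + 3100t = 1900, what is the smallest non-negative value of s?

Reduce mod 3100: 1300s ≡ 1900 (mod 3100). With g = gcd(1300, 3100) = 100 dividing 1900, divide through: 13s ≡ 19 (mod 31).
Since gcd(13, 31) = 1, s ≡ 19·(13)⁻¹ ≡ 11 (mod 31). Smallest non-negative: 11.

11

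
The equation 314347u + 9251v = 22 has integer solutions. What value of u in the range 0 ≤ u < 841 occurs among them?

Reduce mod 9251: 314347u ≡ 22 (mod 9251). With g = gcd(314347, 9251) = 11 dividing 22, divide through: 28577u ≡ 2 (mod 841).
Since gcd(28577, 841) = 1, u ≡ 2·(28577)⁻¹ ≡ 643 (mod 841). Smallest non-negative: 643.

643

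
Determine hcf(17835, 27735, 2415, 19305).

gcd(17835, 27735): 27735 = 1·17835 + 9900; 17835 = 1·9900 + 7935; 9900 = 1·7935 + 1965; 7935 = 4·1965 + 75; 1965 = 26·75 + 15; 75 = 5·15 + 0 → 15
gcd(15, 2415): 2415 = 161·15 + 0 → 15
gcd(15, 19305): 19305 = 1287·15 + 0 → 15

15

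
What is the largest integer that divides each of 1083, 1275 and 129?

gcd(1083, 1275): 1275 = 1·1083 + 192; 1083 = 5·192 + 123; 192 = 1·123 + 69; 123 = 1·69 + 54; 69 = 1·54 + 15; 54 = 3·15 + 9; 15 = 1·9 + 6; 9 = 1·6 + 3; 6 = 2·3 + 0 → 3
gcd(3, 129): 129 = 43·3 + 0 → 3

3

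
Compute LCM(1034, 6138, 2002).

26252226

lcm(1034, 6138) = 1034·6138/gcd = 6346692/22 = 288486
lcm(288486, 2002) = 288486·2002/gcd = 577548972/22 = 26252226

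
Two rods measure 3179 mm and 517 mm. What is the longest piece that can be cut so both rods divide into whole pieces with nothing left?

3179 = 11 · 17²
517 = 11 · 47
Common: 11 = 11

11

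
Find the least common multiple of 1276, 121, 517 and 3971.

238148812

1276 = 2² · 11 · 29; 121 = 11²; 517 = 11 · 47; 3971 = 11 · 19²
lcm takes max exponent of each prime: 2² · 11² · 19² · 29 · 47 = 238148812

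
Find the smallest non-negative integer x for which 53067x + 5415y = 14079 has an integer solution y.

2

gcd(53067, 5415) = 1083 (Euclid: 53067 = 9·5415 + 4332; 5415 = 1·4332 + 1083; 4332 = 4·1083 + 0), and 1083 | 14079.
Extended Euclid: 53067·(-1) + 5415·(10) = 1083. Scale by 13: x₀ = -13.
General solution x = x₀ + 5t; reducing mod 5 gives x = 2 (and y = -17).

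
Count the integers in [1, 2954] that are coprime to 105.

Prime factors of 105: 3, 5, 7. Count integers ≤ 2954 divisible by none of them.
By inclusion–exclusion: 2954 − ⌊2954/3⌋ − ⌊2954/5⌋ − ⌊2954/7⌋ + ⌊2954/15⌋ + ⌊2954/21⌋ + ⌊2954/35⌋ − ⌊2954/105⌋ = 1350.

1350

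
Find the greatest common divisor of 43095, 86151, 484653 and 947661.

43095 = 3 · 5 · 13² · 17; 86151 = 3 · 13 · 47²; 484653 = 3 · 13 · 17² · 43; 947661 = 3 · 11 · 13 · 47²
gcd takes min exponent of each prime: 3 · 13 = 39

39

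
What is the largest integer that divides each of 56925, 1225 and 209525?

25

56925 = 3² · 5² · 11 · 23; 1225 = 5² · 7²; 209525 = 5² · 17² · 29
gcd takes min exponent of each prime: 5² = 25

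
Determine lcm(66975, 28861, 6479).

66975 = 3 · 5² · 19 · 47; 28861 = 7² · 19 · 31; 6479 = 11 · 19 · 31
lcm takes max exponent of each prime: 3 · 5² · 7² · 11 · 19 · 31 · 47 = 1119085275

1119085275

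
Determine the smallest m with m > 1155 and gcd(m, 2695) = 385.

Multiples of 385 above 1155: 385·4, 385·5, … . Need the cofactor coprime to 2695/385 = 7.
Checking s = 4, 5, … the first with gcd(s, 7) = 1 is s = 4, giving 1540.

1540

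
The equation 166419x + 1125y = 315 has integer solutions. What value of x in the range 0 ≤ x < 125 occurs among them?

Euclid: 166419 = 147·1125 + 1044; 1125 = 1·1044 + 81; 1044 = 12·81 + 72; 81 = 1·72 + 9; 72 = 8·9 + 0 → gcd = 9; 315 = 9·35.
Back-substitution yields 166419·(-14) + 1125·(2071) = 9, so one solution is x = -14·35 = -490, y = 2071·35 = 72485.
Solutions in x differ by 1125/9 = 125; the one in [0, 125) is -490 mod 125 = 10.

10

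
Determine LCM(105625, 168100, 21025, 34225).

817699760702500

lcm(105625, 168100) = 105625·168100/gcd = 17755562500/25 = 710222500
lcm(710222500, 21025) = 710222500·21025/gcd = 14932428062500/25 = 597297122500
lcm(597297122500, 34225) = 597297122500·34225/gcd = 20442494017562500/25 = 817699760702500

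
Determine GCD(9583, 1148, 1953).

gcd(9583, 1148): 9583 = 8·1148 + 399; 1148 = 2·399 + 350; 399 = 1·350 + 49; 350 = 7·49 + 7; 49 = 7·7 + 0 → 7
gcd(7, 1953): 1953 = 279·7 + 0 → 7

7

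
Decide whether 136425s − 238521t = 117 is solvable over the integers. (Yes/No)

By Bézout, 136425s − 238521t = 117 has integer solutions iff gcd(136425, 238521) | 117.
Euclid: 238521 = 1·136425 + 102096; 136425 = 1·102096 + 34329; 102096 = 2·34329 + 33438; 34329 = 1·33438 + 891; 33438 = 37·891 + 471; 891 = 1·471 + 420; 471 = 1·420 + 51; 420 = 8·51 + 12; 51 = 4·12 + 3; 12 = 4·3 + 0. gcd = 3; 117 mod 3 = 0. Yes.

Yes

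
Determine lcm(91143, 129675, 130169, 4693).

159707600325

91143 = 3² · 13 · 19 · 41; 129675 = 3 · 5² · 7 · 13 · 19; 130169 = 13 · 17 · 19 · 31; 4693 = 13 · 19²
lcm takes max exponent of each prime: 3² · 5² · 7 · 13 · 17 · 19² · 31 · 41 = 159707600325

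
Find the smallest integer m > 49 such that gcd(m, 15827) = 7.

56

gcd(m, 15827) = 7 forces 7 | m; write m = 7s. Then gcd(7s, 7·2261) = 7·gcd(s, 2261), so need gcd(s, 2261) = 1.
7s > 49 gives s ≥ 8. The least s ≥ 8 coprime to 2261 is 8, so m = 7·8 = 56.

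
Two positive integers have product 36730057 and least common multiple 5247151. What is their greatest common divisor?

7

gcd·lcm = product, so gcd = 36730057/5247151 = 7.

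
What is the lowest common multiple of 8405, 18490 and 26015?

3760884490

8405 = 5 · 41²; 18490 = 2 · 5 · 43²; 26015 = 5 · 11² · 43
lcm takes max exponent of each prime: 2 · 5 · 11² · 41² · 43² = 3760884490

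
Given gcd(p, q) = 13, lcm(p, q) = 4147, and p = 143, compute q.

377

p·q = gcd·lcm = 13·4147 = 53911, so q = 53911/143 = 377.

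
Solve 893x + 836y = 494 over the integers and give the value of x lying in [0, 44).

38

Reduce mod 836: 893x ≡ 494 (mod 836). With g = gcd(893, 836) = 19 dividing 494, divide through: 47x ≡ 26 (mod 44).
Since gcd(47, 44) = 1, x ≡ 26·(47)⁻¹ ≡ 38 (mod 44). Smallest non-negative: 38.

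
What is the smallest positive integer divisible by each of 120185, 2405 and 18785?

120185 = 5 · 13 · 43²; 2405 = 5 · 13 · 37; 18785 = 5 · 13 · 17²
lcm takes max exponent of each prime: 5 · 13 · 17² · 37 · 43² = 1285138205

1285138205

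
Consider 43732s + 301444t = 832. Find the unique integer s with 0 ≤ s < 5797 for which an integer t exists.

903

Reduce mod 301444: 43732s ≡ 832 (mod 301444). With g = gcd(43732, 301444) = 52 dividing 832, divide through: 841s ≡ 16 (mod 5797).
Since gcd(841, 5797) = 1, s ≡ 16·(841)⁻¹ ≡ 903 (mod 5797). Smallest non-negative: 903.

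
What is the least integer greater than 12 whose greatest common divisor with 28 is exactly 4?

gcd(k, 28) = 4 forces 4 | k; write k = 4s. Then gcd(4s, 4·7) = 4·gcd(s, 7), so need gcd(s, 7) = 1.
4s > 12 gives s ≥ 4. The least s ≥ 4 coprime to 7 is 4, so k = 4·4 = 16.

16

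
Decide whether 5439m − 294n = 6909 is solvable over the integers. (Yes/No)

gcd(5439, 294): 5439 = 18·294 + 147; 294 = 2·147 + 0 → 147
147 divides 6909, so a solution exists.

Yes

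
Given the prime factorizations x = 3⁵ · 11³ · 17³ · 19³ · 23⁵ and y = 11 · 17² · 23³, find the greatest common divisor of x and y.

min exponent per shared prime: 11 · 17² · 23³ = 38678893

38678893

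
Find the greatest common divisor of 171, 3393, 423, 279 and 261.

gcd(171, 3393): 3393 = 19·171 + 144; 171 = 1·144 + 27; 144 = 5·27 + 9; 27 = 3·9 + 0 → 9
gcd(9, 423): 423 = 47·9 + 0 → 9
gcd(9, 279): 279 = 31·9 + 0 → 9
gcd(9, 261): 261 = 29·9 + 0 → 9

9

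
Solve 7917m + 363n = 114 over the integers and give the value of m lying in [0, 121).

gcd(7917, 363) = 3 (Euclid: 7917 = 21·363 + 294; 363 = 1·294 + 69; 294 = 4·69 + 18; 69 = 3·18 + 15; 18 = 1·15 + 3; 15 = 5·3 + 0), and 3 | 114.
Extended Euclid: 7917·(21) + 363·(-458) = 3. Scale by 38: m₀ = 798.
General solution m = m₀ + 121t; reducing mod 121 gives m = 72 (and n = -1570).

72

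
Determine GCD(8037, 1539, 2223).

8037 = 3² · 19 · 47; 1539 = 3⁴ · 19; 2223 = 3² · 13 · 19
gcd takes min exponent of each prime: 3² · 19 = 171

171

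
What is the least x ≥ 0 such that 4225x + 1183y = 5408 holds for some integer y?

Euclid: 4225 = 3·1183 + 676; 1183 = 1·676 + 507; 676 = 1·507 + 169; 507 = 3·169 + 0 → gcd = 169; 5408 = 169·32.
Back-substitution yields 4225·(2) + 1183·(-7) = 169, so one solution is x = 2·32 = 64, y = -7·32 = -224.
Solutions in x differ by 1183/169 = 7; the one in [0, 7) is 64 mod 7 = 1.

1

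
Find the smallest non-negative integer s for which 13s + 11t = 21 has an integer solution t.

Euclid: 13 = 1·11 + 2; 11 = 5·2 + 1; 2 = 2·1 + 0 → gcd = 1; 21 = 1·21.
Back-substitution yields 13·(-5) + 11·(6) = 1, so one solution is s = -5·21 = -105, t = 6·21 = 126.
Solutions in s differ by 11/1 = 11; the one in [0, 11) is -105 mod 11 = 5.

5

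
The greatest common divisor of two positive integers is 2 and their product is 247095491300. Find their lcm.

gcd·lcm = product, so lcm = 247095491300/2 = 123547745650.

123547745650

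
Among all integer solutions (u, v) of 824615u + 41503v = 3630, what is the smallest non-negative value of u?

Reduce mod 41503: 824615u ≡ 3630 (mod 41503). With g = gcd(824615, 41503) = 121 dividing 3630, divide through: 6815u ≡ 30 (mod 343).
Since gcd(6815, 343) = 1, u ≡ 30·(6815)⁻¹ ≡ 228 (mod 343). Smallest non-negative: 228.

228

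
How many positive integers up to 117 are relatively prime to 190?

190 = 2·5·19. Inclusion–exclusion on these primes:
117 − ⌊117/2⌋ − ⌊117/5⌋ − ⌊117/19⌋ + ⌊117/10⌋ + ⌊117/38⌋ + ⌊117/95⌋ − ⌊117/190⌋ = 45

45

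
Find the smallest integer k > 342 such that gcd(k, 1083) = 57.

399

gcd(k, 1083) = 57 forces 57 | k; write k = 57s. Then gcd(57s, 57·19) = 57·gcd(s, 19), so need gcd(s, 19) = 1.
57s > 342 gives s ≥ 7. The least s ≥ 7 coprime to 19 is 7, so k = 57·7 = 399.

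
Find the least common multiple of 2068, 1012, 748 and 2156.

lcm(2068, 1012) = 2068·1012/gcd = 2092816/44 = 47564
lcm(47564, 748) = 47564·748/gcd = 35577872/44 = 808588
lcm(808588, 2156) = 808588·2156/gcd = 1743315728/44 = 39620812

39620812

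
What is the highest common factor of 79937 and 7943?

Euclid: 79937 = 10·7943 + 507; 7943 = 15·507 + 338; 507 = 1·338 + 169; 338 = 2·169 + 0. Last nonzero remainder: 169.

169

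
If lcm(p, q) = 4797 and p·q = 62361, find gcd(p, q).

From gcd × lcm = pq: gcd = 62361 / 4797 = 13.

13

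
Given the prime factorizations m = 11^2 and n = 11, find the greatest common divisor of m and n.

11

min exponent per shared prime: 11 = 11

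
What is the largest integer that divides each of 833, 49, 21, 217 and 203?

7

833 = 7² · 17; 49 = 7²; 21 = 3 · 7; 217 = 7 · 31; 203 = 7 · 29
gcd takes min exponent of each prime: 7 = 7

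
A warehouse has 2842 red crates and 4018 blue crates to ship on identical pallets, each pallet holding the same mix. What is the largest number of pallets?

98

2842 = 2 · 7² · 29
4018 = 2 · 7² · 41
Common: 2 · 7² = 98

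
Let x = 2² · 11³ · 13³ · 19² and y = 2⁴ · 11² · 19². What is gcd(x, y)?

174724

min exponent per shared prime: 2² · 11² · 19² = 174724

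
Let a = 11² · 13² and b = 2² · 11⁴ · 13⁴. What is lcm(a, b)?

1672646404

max exponent per prime: 2² · 11⁴ · 13⁴ = 1672646404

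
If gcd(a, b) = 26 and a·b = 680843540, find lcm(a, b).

Since gcd(a,b)·lcm(a,b) = ab, lcm = 680843540/26 = 26186290.

26186290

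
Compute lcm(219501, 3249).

79239861

219501 = 3² · 29³; 3249 = 3² · 19²
max exponents: 3² · 19² · 29³ = 79239861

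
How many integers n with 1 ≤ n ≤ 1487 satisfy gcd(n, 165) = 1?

722

165 = 3·5·11. Inclusion–exclusion on these primes:
1487 − ⌊1487/3⌋ − ⌊1487/5⌋ − ⌊1487/11⌋ + ⌊1487/15⌋ + ⌊1487/33⌋ + ⌊1487/55⌋ − ⌊1487/165⌋ = 722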